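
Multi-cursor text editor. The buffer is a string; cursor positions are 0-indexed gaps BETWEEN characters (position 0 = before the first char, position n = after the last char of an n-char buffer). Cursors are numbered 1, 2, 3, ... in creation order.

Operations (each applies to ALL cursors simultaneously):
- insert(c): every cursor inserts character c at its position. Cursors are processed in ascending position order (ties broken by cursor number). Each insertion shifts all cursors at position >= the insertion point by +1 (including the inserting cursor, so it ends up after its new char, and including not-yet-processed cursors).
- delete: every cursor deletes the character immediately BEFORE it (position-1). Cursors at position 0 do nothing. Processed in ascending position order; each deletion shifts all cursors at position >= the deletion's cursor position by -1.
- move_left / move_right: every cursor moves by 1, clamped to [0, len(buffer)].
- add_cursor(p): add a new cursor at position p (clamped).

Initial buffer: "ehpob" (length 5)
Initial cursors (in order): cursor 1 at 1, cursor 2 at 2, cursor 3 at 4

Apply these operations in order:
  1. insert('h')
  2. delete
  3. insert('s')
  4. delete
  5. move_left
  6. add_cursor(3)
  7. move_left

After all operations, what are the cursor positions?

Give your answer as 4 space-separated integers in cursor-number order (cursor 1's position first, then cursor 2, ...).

Answer: 0 0 2 2

Derivation:
After op 1 (insert('h')): buffer="ehhhpohb" (len 8), cursors c1@2 c2@4 c3@7, authorship .1.2..3.
After op 2 (delete): buffer="ehpob" (len 5), cursors c1@1 c2@2 c3@4, authorship .....
After op 3 (insert('s')): buffer="eshsposb" (len 8), cursors c1@2 c2@4 c3@7, authorship .1.2..3.
After op 4 (delete): buffer="ehpob" (len 5), cursors c1@1 c2@2 c3@4, authorship .....
After op 5 (move_left): buffer="ehpob" (len 5), cursors c1@0 c2@1 c3@3, authorship .....
After op 6 (add_cursor(3)): buffer="ehpob" (len 5), cursors c1@0 c2@1 c3@3 c4@3, authorship .....
After op 7 (move_left): buffer="ehpob" (len 5), cursors c1@0 c2@0 c3@2 c4@2, authorship .....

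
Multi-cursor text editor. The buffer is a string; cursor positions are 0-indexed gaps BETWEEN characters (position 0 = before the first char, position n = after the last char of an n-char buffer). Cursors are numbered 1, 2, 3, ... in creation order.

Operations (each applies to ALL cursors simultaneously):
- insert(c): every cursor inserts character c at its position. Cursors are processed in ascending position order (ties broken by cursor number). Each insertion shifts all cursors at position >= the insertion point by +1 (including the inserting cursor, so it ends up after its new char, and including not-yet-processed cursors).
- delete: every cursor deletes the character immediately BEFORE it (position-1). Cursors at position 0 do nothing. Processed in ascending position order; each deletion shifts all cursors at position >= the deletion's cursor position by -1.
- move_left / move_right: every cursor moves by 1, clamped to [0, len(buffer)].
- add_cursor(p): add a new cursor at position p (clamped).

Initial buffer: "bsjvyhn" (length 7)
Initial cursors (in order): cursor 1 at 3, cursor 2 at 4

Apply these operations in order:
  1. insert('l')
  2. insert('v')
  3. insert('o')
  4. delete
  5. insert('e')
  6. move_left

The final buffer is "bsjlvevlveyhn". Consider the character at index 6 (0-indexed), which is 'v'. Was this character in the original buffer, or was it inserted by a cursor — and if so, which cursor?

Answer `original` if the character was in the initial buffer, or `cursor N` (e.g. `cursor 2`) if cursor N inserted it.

Answer: original

Derivation:
After op 1 (insert('l')): buffer="bsjlvlyhn" (len 9), cursors c1@4 c2@6, authorship ...1.2...
After op 2 (insert('v')): buffer="bsjlvvlvyhn" (len 11), cursors c1@5 c2@8, authorship ...11.22...
After op 3 (insert('o')): buffer="bsjlvovlvoyhn" (len 13), cursors c1@6 c2@10, authorship ...111.222...
After op 4 (delete): buffer="bsjlvvlvyhn" (len 11), cursors c1@5 c2@8, authorship ...11.22...
After op 5 (insert('e')): buffer="bsjlvevlveyhn" (len 13), cursors c1@6 c2@10, authorship ...111.222...
After op 6 (move_left): buffer="bsjlvevlveyhn" (len 13), cursors c1@5 c2@9, authorship ...111.222...
Authorship (.=original, N=cursor N): . . . 1 1 1 . 2 2 2 . . .
Index 6: author = original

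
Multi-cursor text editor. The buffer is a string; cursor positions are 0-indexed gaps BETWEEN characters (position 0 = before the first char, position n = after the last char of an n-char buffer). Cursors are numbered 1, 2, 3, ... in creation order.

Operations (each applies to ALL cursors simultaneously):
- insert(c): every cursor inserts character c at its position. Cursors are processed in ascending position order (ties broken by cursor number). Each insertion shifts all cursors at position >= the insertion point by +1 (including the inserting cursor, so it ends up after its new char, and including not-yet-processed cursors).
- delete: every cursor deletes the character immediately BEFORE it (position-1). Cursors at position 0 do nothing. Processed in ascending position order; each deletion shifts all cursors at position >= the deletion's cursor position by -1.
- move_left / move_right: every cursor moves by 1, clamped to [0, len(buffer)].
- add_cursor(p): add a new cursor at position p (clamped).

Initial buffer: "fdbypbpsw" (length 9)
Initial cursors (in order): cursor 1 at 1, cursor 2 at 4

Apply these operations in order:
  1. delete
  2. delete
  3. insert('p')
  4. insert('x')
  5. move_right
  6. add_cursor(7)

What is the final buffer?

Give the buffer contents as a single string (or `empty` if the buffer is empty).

Answer: pxdpxpbpsw

Derivation:
After op 1 (delete): buffer="dbpbpsw" (len 7), cursors c1@0 c2@2, authorship .......
After op 2 (delete): buffer="dpbpsw" (len 6), cursors c1@0 c2@1, authorship ......
After op 3 (insert('p')): buffer="pdppbpsw" (len 8), cursors c1@1 c2@3, authorship 1.2.....
After op 4 (insert('x')): buffer="pxdpxpbpsw" (len 10), cursors c1@2 c2@5, authorship 11.22.....
After op 5 (move_right): buffer="pxdpxpbpsw" (len 10), cursors c1@3 c2@6, authorship 11.22.....
After op 6 (add_cursor(7)): buffer="pxdpxpbpsw" (len 10), cursors c1@3 c2@6 c3@7, authorship 11.22.....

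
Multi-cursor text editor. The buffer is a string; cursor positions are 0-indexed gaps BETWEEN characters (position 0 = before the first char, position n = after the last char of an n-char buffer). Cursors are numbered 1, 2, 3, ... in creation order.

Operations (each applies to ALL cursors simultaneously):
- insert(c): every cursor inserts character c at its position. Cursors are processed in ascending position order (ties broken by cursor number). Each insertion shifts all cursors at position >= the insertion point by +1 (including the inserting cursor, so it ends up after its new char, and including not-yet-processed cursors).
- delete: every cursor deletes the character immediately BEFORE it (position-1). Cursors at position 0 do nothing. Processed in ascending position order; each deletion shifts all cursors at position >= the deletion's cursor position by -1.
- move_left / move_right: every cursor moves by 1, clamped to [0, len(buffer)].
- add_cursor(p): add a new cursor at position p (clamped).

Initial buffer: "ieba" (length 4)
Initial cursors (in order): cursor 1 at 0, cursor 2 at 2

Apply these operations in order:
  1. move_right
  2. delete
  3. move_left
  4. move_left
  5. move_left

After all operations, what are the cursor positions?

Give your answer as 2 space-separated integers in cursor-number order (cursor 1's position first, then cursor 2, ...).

After op 1 (move_right): buffer="ieba" (len 4), cursors c1@1 c2@3, authorship ....
After op 2 (delete): buffer="ea" (len 2), cursors c1@0 c2@1, authorship ..
After op 3 (move_left): buffer="ea" (len 2), cursors c1@0 c2@0, authorship ..
After op 4 (move_left): buffer="ea" (len 2), cursors c1@0 c2@0, authorship ..
After op 5 (move_left): buffer="ea" (len 2), cursors c1@0 c2@0, authorship ..

Answer: 0 0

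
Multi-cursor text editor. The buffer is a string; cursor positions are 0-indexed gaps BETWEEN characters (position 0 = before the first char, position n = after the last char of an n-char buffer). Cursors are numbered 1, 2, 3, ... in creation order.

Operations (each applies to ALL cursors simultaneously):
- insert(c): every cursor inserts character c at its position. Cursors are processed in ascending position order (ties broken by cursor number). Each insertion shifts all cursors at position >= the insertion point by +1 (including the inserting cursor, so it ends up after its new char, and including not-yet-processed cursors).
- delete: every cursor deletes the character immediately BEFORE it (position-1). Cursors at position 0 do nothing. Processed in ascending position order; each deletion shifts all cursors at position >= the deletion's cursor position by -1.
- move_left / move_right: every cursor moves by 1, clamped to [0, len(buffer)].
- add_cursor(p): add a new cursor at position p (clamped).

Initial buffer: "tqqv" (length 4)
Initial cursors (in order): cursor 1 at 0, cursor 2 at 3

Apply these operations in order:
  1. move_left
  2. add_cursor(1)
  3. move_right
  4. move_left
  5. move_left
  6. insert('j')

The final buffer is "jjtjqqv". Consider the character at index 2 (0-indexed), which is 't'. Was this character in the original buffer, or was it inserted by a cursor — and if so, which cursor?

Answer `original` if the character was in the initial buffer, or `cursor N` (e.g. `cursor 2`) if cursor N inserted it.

After op 1 (move_left): buffer="tqqv" (len 4), cursors c1@0 c2@2, authorship ....
After op 2 (add_cursor(1)): buffer="tqqv" (len 4), cursors c1@0 c3@1 c2@2, authorship ....
After op 3 (move_right): buffer="tqqv" (len 4), cursors c1@1 c3@2 c2@3, authorship ....
After op 4 (move_left): buffer="tqqv" (len 4), cursors c1@0 c3@1 c2@2, authorship ....
After op 5 (move_left): buffer="tqqv" (len 4), cursors c1@0 c3@0 c2@1, authorship ....
After op 6 (insert('j')): buffer="jjtjqqv" (len 7), cursors c1@2 c3@2 c2@4, authorship 13.2...
Authorship (.=original, N=cursor N): 1 3 . 2 . . .
Index 2: author = original

Answer: original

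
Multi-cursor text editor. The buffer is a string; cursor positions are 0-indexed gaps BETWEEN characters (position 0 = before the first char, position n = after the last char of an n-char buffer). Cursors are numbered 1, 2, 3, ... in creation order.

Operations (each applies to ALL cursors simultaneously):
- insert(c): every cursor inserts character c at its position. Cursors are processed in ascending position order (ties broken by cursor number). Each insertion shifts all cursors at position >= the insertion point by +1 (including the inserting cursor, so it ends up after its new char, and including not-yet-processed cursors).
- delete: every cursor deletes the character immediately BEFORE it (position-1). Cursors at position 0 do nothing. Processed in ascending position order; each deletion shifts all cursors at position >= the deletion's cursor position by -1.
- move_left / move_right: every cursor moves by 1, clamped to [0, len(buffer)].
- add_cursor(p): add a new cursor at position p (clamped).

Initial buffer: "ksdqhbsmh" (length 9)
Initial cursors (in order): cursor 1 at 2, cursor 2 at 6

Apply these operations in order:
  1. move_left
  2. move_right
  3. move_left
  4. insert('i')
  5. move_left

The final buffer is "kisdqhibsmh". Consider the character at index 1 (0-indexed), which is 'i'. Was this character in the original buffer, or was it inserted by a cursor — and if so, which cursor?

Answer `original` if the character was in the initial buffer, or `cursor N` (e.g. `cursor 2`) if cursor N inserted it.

Answer: cursor 1

Derivation:
After op 1 (move_left): buffer="ksdqhbsmh" (len 9), cursors c1@1 c2@5, authorship .........
After op 2 (move_right): buffer="ksdqhbsmh" (len 9), cursors c1@2 c2@6, authorship .........
After op 3 (move_left): buffer="ksdqhbsmh" (len 9), cursors c1@1 c2@5, authorship .........
After op 4 (insert('i')): buffer="kisdqhibsmh" (len 11), cursors c1@2 c2@7, authorship .1....2....
After op 5 (move_left): buffer="kisdqhibsmh" (len 11), cursors c1@1 c2@6, authorship .1....2....
Authorship (.=original, N=cursor N): . 1 . . . . 2 . . . .
Index 1: author = 1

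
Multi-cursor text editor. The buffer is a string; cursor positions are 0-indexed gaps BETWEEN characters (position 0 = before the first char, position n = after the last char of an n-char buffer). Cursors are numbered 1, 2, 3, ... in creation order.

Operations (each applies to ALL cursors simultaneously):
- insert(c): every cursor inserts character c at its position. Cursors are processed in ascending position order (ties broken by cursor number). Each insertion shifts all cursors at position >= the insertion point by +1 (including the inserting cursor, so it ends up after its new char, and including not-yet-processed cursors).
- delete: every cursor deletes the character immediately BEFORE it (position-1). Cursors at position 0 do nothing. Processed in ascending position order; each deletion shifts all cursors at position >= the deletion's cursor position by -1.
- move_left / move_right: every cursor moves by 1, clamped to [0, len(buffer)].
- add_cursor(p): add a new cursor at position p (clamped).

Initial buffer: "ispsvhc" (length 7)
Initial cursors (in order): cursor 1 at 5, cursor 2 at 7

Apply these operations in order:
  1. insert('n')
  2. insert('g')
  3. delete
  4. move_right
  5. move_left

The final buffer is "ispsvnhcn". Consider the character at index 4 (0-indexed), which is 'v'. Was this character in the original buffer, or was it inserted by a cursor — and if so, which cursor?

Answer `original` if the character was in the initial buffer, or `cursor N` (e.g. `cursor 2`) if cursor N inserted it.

Answer: original

Derivation:
After op 1 (insert('n')): buffer="ispsvnhcn" (len 9), cursors c1@6 c2@9, authorship .....1..2
After op 2 (insert('g')): buffer="ispsvnghcng" (len 11), cursors c1@7 c2@11, authorship .....11..22
After op 3 (delete): buffer="ispsvnhcn" (len 9), cursors c1@6 c2@9, authorship .....1..2
After op 4 (move_right): buffer="ispsvnhcn" (len 9), cursors c1@7 c2@9, authorship .....1..2
After op 5 (move_left): buffer="ispsvnhcn" (len 9), cursors c1@6 c2@8, authorship .....1..2
Authorship (.=original, N=cursor N): . . . . . 1 . . 2
Index 4: author = original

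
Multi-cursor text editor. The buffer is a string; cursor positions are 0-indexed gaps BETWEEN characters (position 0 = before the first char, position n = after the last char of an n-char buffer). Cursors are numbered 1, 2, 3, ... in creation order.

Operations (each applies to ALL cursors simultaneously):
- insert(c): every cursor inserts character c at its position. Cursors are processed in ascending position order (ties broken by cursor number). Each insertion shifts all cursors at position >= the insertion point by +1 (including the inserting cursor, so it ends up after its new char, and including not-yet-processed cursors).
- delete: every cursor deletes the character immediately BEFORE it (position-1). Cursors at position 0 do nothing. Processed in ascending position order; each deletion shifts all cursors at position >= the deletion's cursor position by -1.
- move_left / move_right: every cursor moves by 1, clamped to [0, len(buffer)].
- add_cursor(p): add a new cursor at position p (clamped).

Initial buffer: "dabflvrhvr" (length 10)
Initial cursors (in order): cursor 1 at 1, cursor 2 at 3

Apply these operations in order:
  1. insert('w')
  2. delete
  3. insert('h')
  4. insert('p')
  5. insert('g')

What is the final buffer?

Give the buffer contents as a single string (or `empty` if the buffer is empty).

After op 1 (insert('w')): buffer="dwabwflvrhvr" (len 12), cursors c1@2 c2@5, authorship .1..2.......
After op 2 (delete): buffer="dabflvrhvr" (len 10), cursors c1@1 c2@3, authorship ..........
After op 3 (insert('h')): buffer="dhabhflvrhvr" (len 12), cursors c1@2 c2@5, authorship .1..2.......
After op 4 (insert('p')): buffer="dhpabhpflvrhvr" (len 14), cursors c1@3 c2@7, authorship .11..22.......
After op 5 (insert('g')): buffer="dhpgabhpgflvrhvr" (len 16), cursors c1@4 c2@9, authorship .111..222.......

Answer: dhpgabhpgflvrhvr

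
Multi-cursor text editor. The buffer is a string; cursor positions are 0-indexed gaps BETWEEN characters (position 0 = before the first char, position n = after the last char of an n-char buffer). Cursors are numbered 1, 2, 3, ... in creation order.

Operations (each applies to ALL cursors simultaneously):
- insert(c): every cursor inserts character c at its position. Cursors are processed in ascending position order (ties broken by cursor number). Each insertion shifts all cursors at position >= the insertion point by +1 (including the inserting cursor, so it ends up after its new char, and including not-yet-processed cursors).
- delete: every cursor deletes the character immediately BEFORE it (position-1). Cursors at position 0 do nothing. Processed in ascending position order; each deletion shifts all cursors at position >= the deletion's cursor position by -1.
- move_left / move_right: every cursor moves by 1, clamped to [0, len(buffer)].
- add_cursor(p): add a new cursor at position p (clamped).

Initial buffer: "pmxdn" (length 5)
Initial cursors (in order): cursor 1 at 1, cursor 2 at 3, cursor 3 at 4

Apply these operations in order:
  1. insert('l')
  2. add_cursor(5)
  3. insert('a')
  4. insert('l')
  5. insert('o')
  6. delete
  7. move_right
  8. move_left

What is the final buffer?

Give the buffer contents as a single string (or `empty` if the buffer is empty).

After op 1 (insert('l')): buffer="plmxldln" (len 8), cursors c1@2 c2@5 c3@7, authorship .1..2.3.
After op 2 (add_cursor(5)): buffer="plmxldln" (len 8), cursors c1@2 c2@5 c4@5 c3@7, authorship .1..2.3.
After op 3 (insert('a')): buffer="plamxlaadlan" (len 12), cursors c1@3 c2@8 c4@8 c3@11, authorship .11..224.33.
After op 4 (insert('l')): buffer="plalmxlaalldlaln" (len 16), cursors c1@4 c2@11 c4@11 c3@15, authorship .111..22424.333.
After op 5 (insert('o')): buffer="plalomxlaalloodlalon" (len 20), cursors c1@5 c2@14 c4@14 c3@19, authorship .1111..2242424.3333.
After op 6 (delete): buffer="plalmxlaalldlaln" (len 16), cursors c1@4 c2@11 c4@11 c3@15, authorship .111..22424.333.
After op 7 (move_right): buffer="plalmxlaalldlaln" (len 16), cursors c1@5 c2@12 c4@12 c3@16, authorship .111..22424.333.
After op 8 (move_left): buffer="plalmxlaalldlaln" (len 16), cursors c1@4 c2@11 c4@11 c3@15, authorship .111..22424.333.

Answer: plalmxlaalldlaln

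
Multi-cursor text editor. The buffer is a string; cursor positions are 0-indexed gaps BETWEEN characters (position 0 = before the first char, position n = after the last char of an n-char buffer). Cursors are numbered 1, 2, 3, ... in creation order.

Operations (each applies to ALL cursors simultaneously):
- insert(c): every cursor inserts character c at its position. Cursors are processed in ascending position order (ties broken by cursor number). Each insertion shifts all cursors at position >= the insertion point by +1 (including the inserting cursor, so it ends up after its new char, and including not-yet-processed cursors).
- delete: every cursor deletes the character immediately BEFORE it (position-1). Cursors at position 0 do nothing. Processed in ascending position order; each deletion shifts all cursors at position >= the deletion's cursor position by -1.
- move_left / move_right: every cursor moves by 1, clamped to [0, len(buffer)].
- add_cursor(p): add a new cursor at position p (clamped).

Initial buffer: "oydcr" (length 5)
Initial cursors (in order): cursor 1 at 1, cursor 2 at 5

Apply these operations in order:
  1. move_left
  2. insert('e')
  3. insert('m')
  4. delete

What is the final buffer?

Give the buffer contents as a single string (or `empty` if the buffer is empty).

Answer: eoydcer

Derivation:
After op 1 (move_left): buffer="oydcr" (len 5), cursors c1@0 c2@4, authorship .....
After op 2 (insert('e')): buffer="eoydcer" (len 7), cursors c1@1 c2@6, authorship 1....2.
After op 3 (insert('m')): buffer="emoydcemr" (len 9), cursors c1@2 c2@8, authorship 11....22.
After op 4 (delete): buffer="eoydcer" (len 7), cursors c1@1 c2@6, authorship 1....2.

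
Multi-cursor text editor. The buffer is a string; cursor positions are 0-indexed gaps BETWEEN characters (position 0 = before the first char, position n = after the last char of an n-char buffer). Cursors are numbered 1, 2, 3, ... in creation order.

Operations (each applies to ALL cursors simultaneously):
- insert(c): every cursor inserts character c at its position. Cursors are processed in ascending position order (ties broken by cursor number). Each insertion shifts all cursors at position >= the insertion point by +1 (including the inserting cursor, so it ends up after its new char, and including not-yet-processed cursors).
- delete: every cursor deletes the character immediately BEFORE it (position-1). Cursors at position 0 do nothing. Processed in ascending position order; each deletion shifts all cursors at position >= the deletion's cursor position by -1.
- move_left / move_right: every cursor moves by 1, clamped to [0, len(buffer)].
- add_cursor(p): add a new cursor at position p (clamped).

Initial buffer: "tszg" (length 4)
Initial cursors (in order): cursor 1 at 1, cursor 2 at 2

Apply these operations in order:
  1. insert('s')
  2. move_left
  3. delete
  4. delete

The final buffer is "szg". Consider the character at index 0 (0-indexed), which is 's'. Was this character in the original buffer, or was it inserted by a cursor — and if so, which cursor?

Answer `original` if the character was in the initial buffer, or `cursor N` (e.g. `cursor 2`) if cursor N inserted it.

After op 1 (insert('s')): buffer="tssszg" (len 6), cursors c1@2 c2@4, authorship .1.2..
After op 2 (move_left): buffer="tssszg" (len 6), cursors c1@1 c2@3, authorship .1.2..
After op 3 (delete): buffer="sszg" (len 4), cursors c1@0 c2@1, authorship 12..
After op 4 (delete): buffer="szg" (len 3), cursors c1@0 c2@0, authorship 2..
Authorship (.=original, N=cursor N): 2 . .
Index 0: author = 2

Answer: cursor 2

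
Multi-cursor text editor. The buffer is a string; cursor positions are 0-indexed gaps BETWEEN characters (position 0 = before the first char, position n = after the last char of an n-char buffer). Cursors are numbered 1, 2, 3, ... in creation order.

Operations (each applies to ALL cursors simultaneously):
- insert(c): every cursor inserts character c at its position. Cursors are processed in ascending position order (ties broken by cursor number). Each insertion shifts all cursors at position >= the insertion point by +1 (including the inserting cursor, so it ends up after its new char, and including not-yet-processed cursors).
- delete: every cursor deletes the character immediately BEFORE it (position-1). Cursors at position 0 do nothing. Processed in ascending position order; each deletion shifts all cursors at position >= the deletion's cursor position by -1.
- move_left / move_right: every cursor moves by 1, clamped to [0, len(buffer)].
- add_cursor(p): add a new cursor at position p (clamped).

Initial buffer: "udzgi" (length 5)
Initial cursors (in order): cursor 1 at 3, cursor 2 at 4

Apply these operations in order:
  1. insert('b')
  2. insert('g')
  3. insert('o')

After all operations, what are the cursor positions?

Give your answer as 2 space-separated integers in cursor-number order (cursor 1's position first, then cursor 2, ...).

After op 1 (insert('b')): buffer="udzbgbi" (len 7), cursors c1@4 c2@6, authorship ...1.2.
After op 2 (insert('g')): buffer="udzbggbgi" (len 9), cursors c1@5 c2@8, authorship ...11.22.
After op 3 (insert('o')): buffer="udzbgogbgoi" (len 11), cursors c1@6 c2@10, authorship ...111.222.

Answer: 6 10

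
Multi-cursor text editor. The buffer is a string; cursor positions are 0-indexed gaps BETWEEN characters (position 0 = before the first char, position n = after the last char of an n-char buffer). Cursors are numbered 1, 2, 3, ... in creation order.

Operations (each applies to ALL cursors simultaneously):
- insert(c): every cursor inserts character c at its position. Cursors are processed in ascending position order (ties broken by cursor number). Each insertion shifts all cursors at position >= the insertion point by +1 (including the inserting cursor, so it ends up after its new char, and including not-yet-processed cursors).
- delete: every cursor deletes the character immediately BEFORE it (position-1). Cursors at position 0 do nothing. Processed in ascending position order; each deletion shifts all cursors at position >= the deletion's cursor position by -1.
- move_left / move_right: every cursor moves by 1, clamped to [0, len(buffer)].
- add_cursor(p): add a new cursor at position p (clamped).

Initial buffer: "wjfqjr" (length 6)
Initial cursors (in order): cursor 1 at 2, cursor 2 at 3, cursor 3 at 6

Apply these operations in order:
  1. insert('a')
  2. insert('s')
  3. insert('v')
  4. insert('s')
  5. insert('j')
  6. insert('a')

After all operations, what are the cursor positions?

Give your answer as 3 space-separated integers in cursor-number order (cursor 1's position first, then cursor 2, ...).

After op 1 (insert('a')): buffer="wjafaqjra" (len 9), cursors c1@3 c2@5 c3@9, authorship ..1.2...3
After op 2 (insert('s')): buffer="wjasfasqjras" (len 12), cursors c1@4 c2@7 c3@12, authorship ..11.22...33
After op 3 (insert('v')): buffer="wjasvfasvqjrasv" (len 15), cursors c1@5 c2@9 c3@15, authorship ..111.222...333
After op 4 (insert('s')): buffer="wjasvsfasvsqjrasvs" (len 18), cursors c1@6 c2@11 c3@18, authorship ..1111.2222...3333
After op 5 (insert('j')): buffer="wjasvsjfasvsjqjrasvsj" (len 21), cursors c1@7 c2@13 c3@21, authorship ..11111.22222...33333
After op 6 (insert('a')): buffer="wjasvsjafasvsjaqjrasvsja" (len 24), cursors c1@8 c2@15 c3@24, authorship ..111111.222222...333333

Answer: 8 15 24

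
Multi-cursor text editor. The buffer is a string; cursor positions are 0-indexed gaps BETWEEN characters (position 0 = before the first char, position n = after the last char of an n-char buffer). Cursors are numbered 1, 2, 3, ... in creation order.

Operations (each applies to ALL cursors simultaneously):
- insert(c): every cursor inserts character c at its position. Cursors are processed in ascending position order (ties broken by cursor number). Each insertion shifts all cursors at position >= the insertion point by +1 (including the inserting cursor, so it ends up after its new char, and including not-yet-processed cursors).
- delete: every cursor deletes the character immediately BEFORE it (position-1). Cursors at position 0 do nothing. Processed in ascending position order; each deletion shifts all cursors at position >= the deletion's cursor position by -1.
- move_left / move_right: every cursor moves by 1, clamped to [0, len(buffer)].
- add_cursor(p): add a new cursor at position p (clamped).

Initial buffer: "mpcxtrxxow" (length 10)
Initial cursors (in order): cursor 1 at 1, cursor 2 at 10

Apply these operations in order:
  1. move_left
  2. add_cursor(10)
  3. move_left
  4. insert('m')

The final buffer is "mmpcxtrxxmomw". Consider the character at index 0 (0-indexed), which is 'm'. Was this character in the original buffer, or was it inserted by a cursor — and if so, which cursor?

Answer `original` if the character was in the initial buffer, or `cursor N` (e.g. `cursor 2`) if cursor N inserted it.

After op 1 (move_left): buffer="mpcxtrxxow" (len 10), cursors c1@0 c2@9, authorship ..........
After op 2 (add_cursor(10)): buffer="mpcxtrxxow" (len 10), cursors c1@0 c2@9 c3@10, authorship ..........
After op 3 (move_left): buffer="mpcxtrxxow" (len 10), cursors c1@0 c2@8 c3@9, authorship ..........
After op 4 (insert('m')): buffer="mmpcxtrxxmomw" (len 13), cursors c1@1 c2@10 c3@12, authorship 1........2.3.
Authorship (.=original, N=cursor N): 1 . . . . . . . . 2 . 3 .
Index 0: author = 1

Answer: cursor 1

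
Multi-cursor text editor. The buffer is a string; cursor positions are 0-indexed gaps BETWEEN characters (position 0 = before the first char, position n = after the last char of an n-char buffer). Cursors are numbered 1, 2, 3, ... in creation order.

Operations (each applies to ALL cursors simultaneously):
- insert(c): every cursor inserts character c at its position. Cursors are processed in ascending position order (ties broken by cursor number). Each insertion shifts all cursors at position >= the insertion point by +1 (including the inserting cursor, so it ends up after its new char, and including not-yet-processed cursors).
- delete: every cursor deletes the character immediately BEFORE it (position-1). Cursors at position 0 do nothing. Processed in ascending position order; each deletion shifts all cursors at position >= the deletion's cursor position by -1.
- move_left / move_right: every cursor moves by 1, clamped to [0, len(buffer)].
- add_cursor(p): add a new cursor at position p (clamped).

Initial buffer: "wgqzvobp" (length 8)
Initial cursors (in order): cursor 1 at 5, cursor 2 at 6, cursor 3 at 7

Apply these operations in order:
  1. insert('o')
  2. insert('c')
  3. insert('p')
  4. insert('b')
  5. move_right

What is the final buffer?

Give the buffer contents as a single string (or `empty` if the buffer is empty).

After op 1 (insert('o')): buffer="wgqzvooobop" (len 11), cursors c1@6 c2@8 c3@10, authorship .....1.2.3.
After op 2 (insert('c')): buffer="wgqzvocoocbocp" (len 14), cursors c1@7 c2@10 c3@13, authorship .....11.22.33.
After op 3 (insert('p')): buffer="wgqzvocpoocpbocpp" (len 17), cursors c1@8 c2@12 c3@16, authorship .....111.222.333.
After op 4 (insert('b')): buffer="wgqzvocpboocpbbocpbp" (len 20), cursors c1@9 c2@14 c3@19, authorship .....1111.2222.3333.
After op 5 (move_right): buffer="wgqzvocpboocpbbocpbp" (len 20), cursors c1@10 c2@15 c3@20, authorship .....1111.2222.3333.

Answer: wgqzvocpboocpbbocpbp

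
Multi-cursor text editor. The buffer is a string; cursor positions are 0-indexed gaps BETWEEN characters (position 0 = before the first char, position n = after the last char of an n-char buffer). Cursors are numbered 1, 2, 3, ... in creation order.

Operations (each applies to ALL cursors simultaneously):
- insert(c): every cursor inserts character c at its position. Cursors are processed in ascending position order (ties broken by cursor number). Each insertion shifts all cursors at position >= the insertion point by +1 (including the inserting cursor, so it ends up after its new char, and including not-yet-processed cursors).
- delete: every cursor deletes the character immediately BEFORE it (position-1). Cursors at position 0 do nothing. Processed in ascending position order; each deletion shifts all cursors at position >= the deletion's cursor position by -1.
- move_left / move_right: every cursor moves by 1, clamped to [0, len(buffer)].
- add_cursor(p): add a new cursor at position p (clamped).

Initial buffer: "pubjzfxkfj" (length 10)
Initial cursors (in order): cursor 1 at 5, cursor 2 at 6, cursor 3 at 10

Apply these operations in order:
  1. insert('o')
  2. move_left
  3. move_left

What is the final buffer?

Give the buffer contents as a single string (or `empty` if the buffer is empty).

After op 1 (insert('o')): buffer="pubjzofoxkfjo" (len 13), cursors c1@6 c2@8 c3@13, authorship .....1.2....3
After op 2 (move_left): buffer="pubjzofoxkfjo" (len 13), cursors c1@5 c2@7 c3@12, authorship .....1.2....3
After op 3 (move_left): buffer="pubjzofoxkfjo" (len 13), cursors c1@4 c2@6 c3@11, authorship .....1.2....3

Answer: pubjzofoxkfjo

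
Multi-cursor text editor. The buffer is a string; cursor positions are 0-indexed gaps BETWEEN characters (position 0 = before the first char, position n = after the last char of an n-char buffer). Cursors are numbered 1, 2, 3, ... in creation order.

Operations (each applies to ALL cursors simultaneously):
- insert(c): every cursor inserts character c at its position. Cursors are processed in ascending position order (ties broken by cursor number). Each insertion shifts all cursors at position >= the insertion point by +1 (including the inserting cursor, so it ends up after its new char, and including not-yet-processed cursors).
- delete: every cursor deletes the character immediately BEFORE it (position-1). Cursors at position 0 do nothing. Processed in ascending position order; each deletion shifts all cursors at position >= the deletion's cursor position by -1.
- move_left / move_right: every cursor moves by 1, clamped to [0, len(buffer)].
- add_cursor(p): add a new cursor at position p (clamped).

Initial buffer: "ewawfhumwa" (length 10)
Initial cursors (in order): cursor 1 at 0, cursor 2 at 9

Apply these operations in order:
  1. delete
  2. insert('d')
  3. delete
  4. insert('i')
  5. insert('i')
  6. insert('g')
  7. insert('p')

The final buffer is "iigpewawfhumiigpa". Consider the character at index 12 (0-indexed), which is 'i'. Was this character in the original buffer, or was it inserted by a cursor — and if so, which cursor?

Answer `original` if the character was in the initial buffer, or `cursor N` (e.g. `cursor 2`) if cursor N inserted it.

After op 1 (delete): buffer="ewawfhuma" (len 9), cursors c1@0 c2@8, authorship .........
After op 2 (insert('d')): buffer="dewawfhumda" (len 11), cursors c1@1 c2@10, authorship 1........2.
After op 3 (delete): buffer="ewawfhuma" (len 9), cursors c1@0 c2@8, authorship .........
After op 4 (insert('i')): buffer="iewawfhumia" (len 11), cursors c1@1 c2@10, authorship 1........2.
After op 5 (insert('i')): buffer="iiewawfhumiia" (len 13), cursors c1@2 c2@12, authorship 11........22.
After op 6 (insert('g')): buffer="iigewawfhumiiga" (len 15), cursors c1@3 c2@14, authorship 111........222.
After op 7 (insert('p')): buffer="iigpewawfhumiigpa" (len 17), cursors c1@4 c2@16, authorship 1111........2222.
Authorship (.=original, N=cursor N): 1 1 1 1 . . . . . . . . 2 2 2 2 .
Index 12: author = 2

Answer: cursor 2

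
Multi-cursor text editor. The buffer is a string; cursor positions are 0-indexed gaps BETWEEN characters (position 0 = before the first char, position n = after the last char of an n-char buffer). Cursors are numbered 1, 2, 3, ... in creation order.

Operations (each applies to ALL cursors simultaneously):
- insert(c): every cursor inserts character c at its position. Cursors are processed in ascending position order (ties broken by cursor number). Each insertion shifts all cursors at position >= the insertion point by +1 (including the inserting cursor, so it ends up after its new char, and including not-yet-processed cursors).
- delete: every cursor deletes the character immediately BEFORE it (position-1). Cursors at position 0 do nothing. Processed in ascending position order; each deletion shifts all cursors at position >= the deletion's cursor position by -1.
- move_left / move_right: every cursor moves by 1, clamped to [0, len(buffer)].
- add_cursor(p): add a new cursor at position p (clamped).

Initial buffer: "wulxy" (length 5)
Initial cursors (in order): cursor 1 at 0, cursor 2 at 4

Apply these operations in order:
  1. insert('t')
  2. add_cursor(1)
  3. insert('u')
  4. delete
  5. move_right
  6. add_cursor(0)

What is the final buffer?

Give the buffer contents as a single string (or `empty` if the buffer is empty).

Answer: twulxty

Derivation:
After op 1 (insert('t')): buffer="twulxty" (len 7), cursors c1@1 c2@6, authorship 1....2.
After op 2 (add_cursor(1)): buffer="twulxty" (len 7), cursors c1@1 c3@1 c2@6, authorship 1....2.
After op 3 (insert('u')): buffer="tuuwulxtuy" (len 10), cursors c1@3 c3@3 c2@9, authorship 113....22.
After op 4 (delete): buffer="twulxty" (len 7), cursors c1@1 c3@1 c2@6, authorship 1....2.
After op 5 (move_right): buffer="twulxty" (len 7), cursors c1@2 c3@2 c2@7, authorship 1....2.
After op 6 (add_cursor(0)): buffer="twulxty" (len 7), cursors c4@0 c1@2 c3@2 c2@7, authorship 1....2.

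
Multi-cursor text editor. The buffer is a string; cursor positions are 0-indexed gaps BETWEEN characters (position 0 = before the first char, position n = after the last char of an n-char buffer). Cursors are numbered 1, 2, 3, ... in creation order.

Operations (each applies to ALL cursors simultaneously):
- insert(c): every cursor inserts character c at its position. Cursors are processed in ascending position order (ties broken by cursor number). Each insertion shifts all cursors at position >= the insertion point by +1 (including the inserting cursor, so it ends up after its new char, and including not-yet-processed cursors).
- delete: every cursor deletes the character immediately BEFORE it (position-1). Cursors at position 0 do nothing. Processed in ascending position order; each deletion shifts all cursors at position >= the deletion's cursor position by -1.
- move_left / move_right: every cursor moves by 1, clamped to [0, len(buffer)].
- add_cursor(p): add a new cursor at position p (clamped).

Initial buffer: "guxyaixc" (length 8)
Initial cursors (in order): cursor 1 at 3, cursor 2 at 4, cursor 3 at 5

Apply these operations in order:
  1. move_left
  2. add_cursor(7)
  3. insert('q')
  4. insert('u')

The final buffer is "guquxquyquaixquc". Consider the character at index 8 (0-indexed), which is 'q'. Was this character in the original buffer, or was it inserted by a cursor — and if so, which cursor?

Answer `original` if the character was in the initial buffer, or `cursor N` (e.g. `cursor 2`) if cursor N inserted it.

Answer: cursor 3

Derivation:
After op 1 (move_left): buffer="guxyaixc" (len 8), cursors c1@2 c2@3 c3@4, authorship ........
After op 2 (add_cursor(7)): buffer="guxyaixc" (len 8), cursors c1@2 c2@3 c3@4 c4@7, authorship ........
After op 3 (insert('q')): buffer="guqxqyqaixqc" (len 12), cursors c1@3 c2@5 c3@7 c4@11, authorship ..1.2.3...4.
After op 4 (insert('u')): buffer="guquxquyquaixquc" (len 16), cursors c1@4 c2@7 c3@10 c4@15, authorship ..11.22.33...44.
Authorship (.=original, N=cursor N): . . 1 1 . 2 2 . 3 3 . . . 4 4 .
Index 8: author = 3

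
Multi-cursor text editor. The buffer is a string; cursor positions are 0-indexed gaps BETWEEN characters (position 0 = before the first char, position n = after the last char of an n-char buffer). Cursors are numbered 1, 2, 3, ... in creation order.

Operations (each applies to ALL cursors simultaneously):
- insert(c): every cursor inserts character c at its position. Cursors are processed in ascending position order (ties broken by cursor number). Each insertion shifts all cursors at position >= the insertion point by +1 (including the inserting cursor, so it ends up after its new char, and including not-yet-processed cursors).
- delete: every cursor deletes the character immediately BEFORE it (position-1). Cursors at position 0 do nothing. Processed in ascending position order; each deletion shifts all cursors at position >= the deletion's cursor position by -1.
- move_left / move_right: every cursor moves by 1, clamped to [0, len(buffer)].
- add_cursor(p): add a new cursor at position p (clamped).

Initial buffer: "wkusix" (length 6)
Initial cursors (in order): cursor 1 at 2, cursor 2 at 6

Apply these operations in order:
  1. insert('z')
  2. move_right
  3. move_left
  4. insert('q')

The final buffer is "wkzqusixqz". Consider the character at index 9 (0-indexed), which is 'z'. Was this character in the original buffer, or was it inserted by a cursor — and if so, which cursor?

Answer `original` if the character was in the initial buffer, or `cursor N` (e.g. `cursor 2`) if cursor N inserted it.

Answer: cursor 2

Derivation:
After op 1 (insert('z')): buffer="wkzusixz" (len 8), cursors c1@3 c2@8, authorship ..1....2
After op 2 (move_right): buffer="wkzusixz" (len 8), cursors c1@4 c2@8, authorship ..1....2
After op 3 (move_left): buffer="wkzusixz" (len 8), cursors c1@3 c2@7, authorship ..1....2
After op 4 (insert('q')): buffer="wkzqusixqz" (len 10), cursors c1@4 c2@9, authorship ..11....22
Authorship (.=original, N=cursor N): . . 1 1 . . . . 2 2
Index 9: author = 2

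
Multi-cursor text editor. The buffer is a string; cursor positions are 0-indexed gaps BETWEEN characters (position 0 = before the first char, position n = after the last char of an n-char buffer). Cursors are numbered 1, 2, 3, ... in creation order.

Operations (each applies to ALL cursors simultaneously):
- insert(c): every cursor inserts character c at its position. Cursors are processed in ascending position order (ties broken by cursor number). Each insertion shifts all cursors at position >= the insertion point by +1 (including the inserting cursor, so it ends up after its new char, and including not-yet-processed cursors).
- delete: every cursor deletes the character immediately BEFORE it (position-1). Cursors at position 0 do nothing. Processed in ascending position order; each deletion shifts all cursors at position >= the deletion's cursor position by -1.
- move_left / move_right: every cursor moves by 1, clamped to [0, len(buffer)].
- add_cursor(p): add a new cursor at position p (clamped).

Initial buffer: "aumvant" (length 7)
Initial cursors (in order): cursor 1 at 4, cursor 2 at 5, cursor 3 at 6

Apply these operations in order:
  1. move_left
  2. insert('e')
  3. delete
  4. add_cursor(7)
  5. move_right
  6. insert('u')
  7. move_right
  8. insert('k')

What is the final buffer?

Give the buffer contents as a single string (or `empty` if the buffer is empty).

After op 1 (move_left): buffer="aumvant" (len 7), cursors c1@3 c2@4 c3@5, authorship .......
After op 2 (insert('e')): buffer="aumeveaent" (len 10), cursors c1@4 c2@6 c3@8, authorship ...1.2.3..
After op 3 (delete): buffer="aumvant" (len 7), cursors c1@3 c2@4 c3@5, authorship .......
After op 4 (add_cursor(7)): buffer="aumvant" (len 7), cursors c1@3 c2@4 c3@5 c4@7, authorship .......
After op 5 (move_right): buffer="aumvant" (len 7), cursors c1@4 c2@5 c3@6 c4@7, authorship .......
After op 6 (insert('u')): buffer="aumvuaunutu" (len 11), cursors c1@5 c2@7 c3@9 c4@11, authorship ....1.2.3.4
After op 7 (move_right): buffer="aumvuaunutu" (len 11), cursors c1@6 c2@8 c3@10 c4@11, authorship ....1.2.3.4
After op 8 (insert('k')): buffer="aumvuakunkutkuk" (len 15), cursors c1@7 c2@10 c3@13 c4@15, authorship ....1.12.23.344

Answer: aumvuakunkutkuk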